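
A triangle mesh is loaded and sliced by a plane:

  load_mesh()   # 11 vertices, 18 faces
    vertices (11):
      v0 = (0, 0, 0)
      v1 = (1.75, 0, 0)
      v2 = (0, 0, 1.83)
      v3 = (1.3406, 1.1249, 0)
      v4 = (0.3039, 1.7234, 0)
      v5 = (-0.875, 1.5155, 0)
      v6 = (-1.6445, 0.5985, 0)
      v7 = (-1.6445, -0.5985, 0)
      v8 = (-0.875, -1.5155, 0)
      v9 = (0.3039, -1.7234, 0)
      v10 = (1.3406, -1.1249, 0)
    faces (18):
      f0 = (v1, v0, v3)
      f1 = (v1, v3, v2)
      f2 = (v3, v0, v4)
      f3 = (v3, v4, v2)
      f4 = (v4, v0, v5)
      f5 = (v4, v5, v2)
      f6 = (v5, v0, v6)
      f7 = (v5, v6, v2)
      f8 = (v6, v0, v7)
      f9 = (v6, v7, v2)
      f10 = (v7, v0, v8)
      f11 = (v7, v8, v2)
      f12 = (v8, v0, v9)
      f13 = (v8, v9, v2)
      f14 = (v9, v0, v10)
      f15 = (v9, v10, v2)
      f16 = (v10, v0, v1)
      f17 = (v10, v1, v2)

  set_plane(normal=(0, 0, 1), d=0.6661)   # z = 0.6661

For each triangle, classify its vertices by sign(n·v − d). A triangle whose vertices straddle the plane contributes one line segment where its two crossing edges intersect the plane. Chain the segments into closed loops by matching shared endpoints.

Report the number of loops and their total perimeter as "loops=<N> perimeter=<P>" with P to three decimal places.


Straddling triangles (9 of 18):
  (v1,v3,v2) [--+] → (0.852636, 0.715449, 0.6661)–(1.11302, 0, 0.6661)  len=0.7614
  (v3,v4,v2) [--+] → (0.193284, 1.0961, 0.6661)–(0.852636, 0.715449, 0.6661)  len=0.7613
  (v4,v5,v2) [--+] → (-0.55651, 0.963875, 0.6661)–(0.193284, 1.0961, 0.6661)  len=0.7614
  (v5,v6,v2) [--+] → (-1.04592, 0.380653, 0.6661)–(-0.55651, 0.963875, 0.6661)  len=0.7614
  (v6,v7,v2) [--+] → (-1.04592, -0.380653, 0.6661)–(-1.04592, 0.380653, 0.6661)  len=0.7613
  (v7,v8,v2) [--+] → (-0.55651, -0.963875, 0.6661)–(-1.04592, -0.380653, 0.6661)  len=0.7614
  (v8,v9,v2) [--+] → (0.193284, -1.0961, 0.6661)–(-0.55651, -0.963875, 0.6661)  len=0.7614
  (v9,v10,v2) [--+] → (0.852636, -0.715449, 0.6661)–(0.193284, -1.0961, 0.6661)  len=0.7613
  (v10,v1,v2) [--+] → (1.11302, 0, 0.6661)–(0.852636, -0.715449, 0.6661)  len=0.7614

Chained into 1 loop(s):
  loop 1: 9 segments, perimeter = 6.8522
Total perimeter = 6.852

loops=1 perimeter=6.852


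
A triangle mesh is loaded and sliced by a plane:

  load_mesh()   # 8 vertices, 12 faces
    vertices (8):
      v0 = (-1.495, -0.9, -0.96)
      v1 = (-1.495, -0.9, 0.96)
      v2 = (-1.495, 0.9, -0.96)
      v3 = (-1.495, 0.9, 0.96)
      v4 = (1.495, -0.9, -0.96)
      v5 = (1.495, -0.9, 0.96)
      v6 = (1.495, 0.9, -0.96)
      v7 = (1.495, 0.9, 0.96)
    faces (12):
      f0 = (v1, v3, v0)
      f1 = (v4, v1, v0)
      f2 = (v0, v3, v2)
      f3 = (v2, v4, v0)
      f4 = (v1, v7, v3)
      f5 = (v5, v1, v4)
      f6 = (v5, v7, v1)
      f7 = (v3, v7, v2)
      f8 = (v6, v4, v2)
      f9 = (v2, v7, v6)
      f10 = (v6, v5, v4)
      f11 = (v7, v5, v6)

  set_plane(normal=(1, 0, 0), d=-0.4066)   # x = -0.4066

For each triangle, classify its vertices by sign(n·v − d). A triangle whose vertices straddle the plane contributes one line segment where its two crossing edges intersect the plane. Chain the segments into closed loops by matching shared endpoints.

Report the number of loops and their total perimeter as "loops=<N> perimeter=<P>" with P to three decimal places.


loops=1 perimeter=7.440

Straddling triangles (8 of 12):
  (v4,v1,v0) [+--] → (-0.4066, -0.9, 0.261094)–(-0.4066, -0.9, -0.96)  len=1.2211
  (v2,v4,v0) [-+-] → (-0.4066, 0.244776, -0.96)–(-0.4066, -0.9, -0.96)  len=1.1448
  (v1,v7,v3) [-+-] → (-0.4066, -0.244776, 0.96)–(-0.4066, 0.9, 0.96)  len=1.1448
  (v5,v1,v4) [+-+] → (-0.4066, -0.9, 0.96)–(-0.4066, -0.9, 0.261094)  len=0.6989
  (v5,v7,v1) [++-] → (-0.4066, -0.244776, 0.96)–(-0.4066, -0.9, 0.96)  len=0.6552
  (v3,v7,v2) [-+-] → (-0.4066, 0.9, 0.96)–(-0.4066, 0.9, -0.261094)  len=1.2211
  (v6,v4,v2) [++-] → (-0.4066, 0.244776, -0.96)–(-0.4066, 0.9, -0.96)  len=0.6552
  (v2,v7,v6) [-++] → (-0.4066, 0.9, -0.261094)–(-0.4066, 0.9, -0.96)  len=0.6989

Chained into 1 loop(s):
  loop 1: 8 segments, perimeter = 7.4400
Total perimeter = 7.440


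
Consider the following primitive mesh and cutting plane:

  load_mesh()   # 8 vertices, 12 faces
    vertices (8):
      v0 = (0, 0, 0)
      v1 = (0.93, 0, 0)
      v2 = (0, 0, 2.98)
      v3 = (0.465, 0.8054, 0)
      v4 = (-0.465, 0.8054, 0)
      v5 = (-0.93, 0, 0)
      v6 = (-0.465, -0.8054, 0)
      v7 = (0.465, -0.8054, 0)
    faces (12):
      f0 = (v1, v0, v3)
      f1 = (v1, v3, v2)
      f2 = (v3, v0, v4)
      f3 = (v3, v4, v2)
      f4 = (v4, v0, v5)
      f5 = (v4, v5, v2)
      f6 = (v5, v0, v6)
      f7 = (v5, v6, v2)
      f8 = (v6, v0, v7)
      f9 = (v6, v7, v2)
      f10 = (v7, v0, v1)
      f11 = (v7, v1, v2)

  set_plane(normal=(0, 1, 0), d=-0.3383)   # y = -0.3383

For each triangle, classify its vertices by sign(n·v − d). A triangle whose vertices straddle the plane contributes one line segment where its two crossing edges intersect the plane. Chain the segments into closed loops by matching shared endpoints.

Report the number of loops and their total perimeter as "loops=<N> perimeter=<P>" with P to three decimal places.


loops=1 perimeter=5.481

Straddling triangles (6 of 12):
  (v5,v0,v6) [++-] → (-0.195318, -0.3383, 0)–(-0.734682, -0.3383, 0)  len=0.5394
  (v5,v6,v2) [+-+] → (-0.734682, -0.3383, 0)–(-0.195318, -0.3383, 1.72828)  len=1.8105
  (v6,v0,v7) [-+-] → (-0.195318, -0.3383, 0)–(0.195318, -0.3383, 0)  len=0.3906
  (v6,v7,v2) [--+] → (0.195318, -0.3383, 1.72828)–(-0.195318, -0.3383, 1.72828)  len=0.3906
  (v7,v0,v1) [-++] → (0.195318, -0.3383, 0)–(0.734682, -0.3383, 0)  len=0.5394
  (v7,v1,v2) [-++] → (0.734682, -0.3383, 0)–(0.195318, -0.3383, 1.72828)  len=1.8105

Chained into 1 loop(s):
  loop 1: 6 segments, perimeter = 5.4810
Total perimeter = 5.481


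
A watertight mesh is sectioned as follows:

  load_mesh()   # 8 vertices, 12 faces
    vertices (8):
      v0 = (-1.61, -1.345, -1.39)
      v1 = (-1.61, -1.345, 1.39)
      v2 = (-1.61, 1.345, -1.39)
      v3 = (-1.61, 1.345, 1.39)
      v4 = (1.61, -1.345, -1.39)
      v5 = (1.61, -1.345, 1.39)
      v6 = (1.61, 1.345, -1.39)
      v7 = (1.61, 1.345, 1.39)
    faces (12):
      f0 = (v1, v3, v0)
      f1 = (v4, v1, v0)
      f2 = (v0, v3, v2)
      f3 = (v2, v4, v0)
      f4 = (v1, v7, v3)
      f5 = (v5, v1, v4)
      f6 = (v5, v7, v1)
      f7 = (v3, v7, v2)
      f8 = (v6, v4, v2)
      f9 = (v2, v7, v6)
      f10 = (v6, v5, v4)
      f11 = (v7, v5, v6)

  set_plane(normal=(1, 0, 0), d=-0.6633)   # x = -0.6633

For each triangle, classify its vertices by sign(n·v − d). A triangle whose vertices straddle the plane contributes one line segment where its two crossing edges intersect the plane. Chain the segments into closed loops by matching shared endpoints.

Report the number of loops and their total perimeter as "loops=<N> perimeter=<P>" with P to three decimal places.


Straddling triangles (8 of 12):
  (v4,v1,v0) [+--] → (-0.6633, -1.345, 0.572663)–(-0.6633, -1.345, -1.39)  len=1.9627
  (v2,v4,v0) [-+-] → (-0.6633, 0.554123, -1.39)–(-0.6633, -1.345, -1.39)  len=1.8991
  (v1,v7,v3) [-+-] → (-0.6633, -0.554123, 1.39)–(-0.6633, 1.345, 1.39)  len=1.8991
  (v5,v1,v4) [+-+] → (-0.6633, -1.345, 1.39)–(-0.6633, -1.345, 0.572663)  len=0.8173
  (v5,v7,v1) [++-] → (-0.6633, -0.554123, 1.39)–(-0.6633, -1.345, 1.39)  len=0.7909
  (v3,v7,v2) [-+-] → (-0.6633, 1.345, 1.39)–(-0.6633, 1.345, -0.572663)  len=1.9627
  (v6,v4,v2) [++-] → (-0.6633, 0.554123, -1.39)–(-0.6633, 1.345, -1.39)  len=0.7909
  (v2,v7,v6) [-++] → (-0.6633, 1.345, -0.572663)–(-0.6633, 1.345, -1.39)  len=0.8173

Chained into 1 loop(s):
  loop 1: 8 segments, perimeter = 10.9400
Total perimeter = 10.940

loops=1 perimeter=10.940


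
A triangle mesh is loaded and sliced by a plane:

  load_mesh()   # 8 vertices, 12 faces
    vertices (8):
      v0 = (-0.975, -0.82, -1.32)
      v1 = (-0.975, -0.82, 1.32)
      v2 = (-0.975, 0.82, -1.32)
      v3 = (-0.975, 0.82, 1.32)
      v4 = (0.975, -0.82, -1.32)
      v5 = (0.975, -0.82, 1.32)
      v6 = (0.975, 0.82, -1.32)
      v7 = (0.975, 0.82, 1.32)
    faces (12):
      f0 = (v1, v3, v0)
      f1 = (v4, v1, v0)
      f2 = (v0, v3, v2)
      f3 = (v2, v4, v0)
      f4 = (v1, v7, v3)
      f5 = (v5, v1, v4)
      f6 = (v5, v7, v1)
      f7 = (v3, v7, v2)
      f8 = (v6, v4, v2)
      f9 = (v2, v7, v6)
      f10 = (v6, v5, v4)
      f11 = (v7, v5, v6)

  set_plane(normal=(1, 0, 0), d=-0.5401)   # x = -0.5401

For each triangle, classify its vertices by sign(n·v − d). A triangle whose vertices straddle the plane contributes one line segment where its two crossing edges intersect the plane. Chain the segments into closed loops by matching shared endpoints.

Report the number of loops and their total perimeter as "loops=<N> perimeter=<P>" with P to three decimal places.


Straddling triangles (8 of 12):
  (v4,v1,v0) [+--] → (-0.5401, -0.82, 0.731212)–(-0.5401, -0.82, -1.32)  len=2.0512
  (v2,v4,v0) [-+-] → (-0.5401, 0.454238, -1.32)–(-0.5401, -0.82, -1.32)  len=1.2742
  (v1,v7,v3) [-+-] → (-0.5401, -0.454238, 1.32)–(-0.5401, 0.82, 1.32)  len=1.2742
  (v5,v1,v4) [+-+] → (-0.5401, -0.82, 1.32)–(-0.5401, -0.82, 0.731212)  len=0.5888
  (v5,v7,v1) [++-] → (-0.5401, -0.454238, 1.32)–(-0.5401, -0.82, 1.32)  len=0.3658
  (v3,v7,v2) [-+-] → (-0.5401, 0.82, 1.32)–(-0.5401, 0.82, -0.731212)  len=2.0512
  (v6,v4,v2) [++-] → (-0.5401, 0.454238, -1.32)–(-0.5401, 0.82, -1.32)  len=0.3658
  (v2,v7,v6) [-++] → (-0.5401, 0.82, -0.731212)–(-0.5401, 0.82, -1.32)  len=0.5888

Chained into 1 loop(s):
  loop 1: 8 segments, perimeter = 8.5600
Total perimeter = 8.560

loops=1 perimeter=8.560


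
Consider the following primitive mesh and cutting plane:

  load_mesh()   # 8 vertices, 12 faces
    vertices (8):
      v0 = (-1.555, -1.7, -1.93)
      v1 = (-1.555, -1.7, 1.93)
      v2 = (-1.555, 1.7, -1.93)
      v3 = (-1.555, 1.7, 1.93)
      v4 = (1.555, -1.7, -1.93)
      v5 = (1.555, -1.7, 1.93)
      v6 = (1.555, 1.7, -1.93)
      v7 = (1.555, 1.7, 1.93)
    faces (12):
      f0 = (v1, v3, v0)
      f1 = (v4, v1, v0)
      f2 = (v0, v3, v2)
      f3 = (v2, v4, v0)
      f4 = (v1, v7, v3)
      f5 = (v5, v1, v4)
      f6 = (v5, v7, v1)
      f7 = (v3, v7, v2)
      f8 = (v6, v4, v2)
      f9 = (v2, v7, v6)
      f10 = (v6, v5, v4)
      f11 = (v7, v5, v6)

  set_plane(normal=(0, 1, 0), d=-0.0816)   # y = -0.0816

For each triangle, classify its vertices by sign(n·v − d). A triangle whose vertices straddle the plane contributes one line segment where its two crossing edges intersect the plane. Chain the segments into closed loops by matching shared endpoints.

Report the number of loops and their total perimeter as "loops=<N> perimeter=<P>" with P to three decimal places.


Straddling triangles (8 of 12):
  (v1,v3,v0) [-+-] → (-1.555, -0.0816, 1.93)–(-1.555, -0.0816, -0.09264)  len=2.0226
  (v0,v3,v2) [-++] → (-1.555, -0.0816, -0.09264)–(-1.555, -0.0816, -1.93)  len=1.8374
  (v2,v4,v0) [+--] → (0.07464, -0.0816, -1.93)–(-1.555, -0.0816, -1.93)  len=1.6296
  (v1,v7,v3) [-++] → (-0.07464, -0.0816, 1.93)–(-1.555, -0.0816, 1.93)  len=1.4804
  (v5,v7,v1) [-+-] → (1.555, -0.0816, 1.93)–(-0.07464, -0.0816, 1.93)  len=1.6296
  (v6,v4,v2) [+-+] → (1.555, -0.0816, -1.93)–(0.07464, -0.0816, -1.93)  len=1.4804
  (v6,v5,v4) [+--] → (1.555, -0.0816, 0.09264)–(1.555, -0.0816, -1.93)  len=2.0226
  (v7,v5,v6) [+-+] → (1.555, -0.0816, 1.93)–(1.555, -0.0816, 0.09264)  len=1.8374

Chained into 1 loop(s):
  loop 1: 8 segments, perimeter = 13.9400
Total perimeter = 13.940

loops=1 perimeter=13.940


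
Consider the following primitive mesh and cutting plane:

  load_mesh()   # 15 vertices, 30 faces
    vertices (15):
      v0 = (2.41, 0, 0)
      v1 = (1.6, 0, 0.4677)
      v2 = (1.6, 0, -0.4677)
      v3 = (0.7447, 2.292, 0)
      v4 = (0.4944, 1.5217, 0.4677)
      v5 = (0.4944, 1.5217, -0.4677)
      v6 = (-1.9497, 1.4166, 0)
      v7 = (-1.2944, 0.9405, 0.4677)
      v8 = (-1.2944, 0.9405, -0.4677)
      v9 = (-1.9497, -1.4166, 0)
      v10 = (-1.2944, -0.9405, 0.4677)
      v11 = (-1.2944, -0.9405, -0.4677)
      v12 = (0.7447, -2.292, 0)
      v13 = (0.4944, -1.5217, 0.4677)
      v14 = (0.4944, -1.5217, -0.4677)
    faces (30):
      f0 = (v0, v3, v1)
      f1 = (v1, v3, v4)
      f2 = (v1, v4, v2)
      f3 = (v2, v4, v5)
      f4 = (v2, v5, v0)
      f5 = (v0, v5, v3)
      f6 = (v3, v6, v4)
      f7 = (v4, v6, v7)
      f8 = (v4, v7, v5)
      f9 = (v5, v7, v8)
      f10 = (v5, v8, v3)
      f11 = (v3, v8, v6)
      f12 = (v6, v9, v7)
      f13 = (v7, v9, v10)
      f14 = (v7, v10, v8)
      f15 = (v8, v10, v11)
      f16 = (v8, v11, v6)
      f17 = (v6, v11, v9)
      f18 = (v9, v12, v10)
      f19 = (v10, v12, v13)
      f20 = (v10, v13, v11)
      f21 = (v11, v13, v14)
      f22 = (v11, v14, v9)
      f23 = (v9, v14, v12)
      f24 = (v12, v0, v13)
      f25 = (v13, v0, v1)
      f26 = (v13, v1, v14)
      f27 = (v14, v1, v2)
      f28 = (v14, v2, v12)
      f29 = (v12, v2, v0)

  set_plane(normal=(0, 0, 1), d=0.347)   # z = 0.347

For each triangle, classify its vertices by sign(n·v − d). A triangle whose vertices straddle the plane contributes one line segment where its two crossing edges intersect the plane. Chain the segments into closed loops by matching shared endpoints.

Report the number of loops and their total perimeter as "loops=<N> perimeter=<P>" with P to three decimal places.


loops=2 perimeter=20.038

Straddling triangles (20 of 30):
  (v0,v3,v1) [--+] → (1.37927, 0.5915, 0.347)–(1.80904, 0, 0.347)  len=0.7311
  (v1,v3,v4) [+-+] → (1.37927, 0.5915, 0.347)–(0.558995, 1.72049, 0.347)  len=1.3955
  (v1,v4,v2) [++-] → (0.637062, 1.32535, 0.347)–(1.6, 0, 0.347)  len=1.6382
  (v2,v4,v5) [-+-] → (0.637062, 1.32535, 0.347)–(0.4944, 1.5217, 0.347)  len=0.2427
  (v3,v6,v4) [--+] → (-0.136352, 1.49458, 0.347)–(0.558995, 1.72049, 0.347)  len=0.7311
  (v4,v6,v7) [+-+] → (-0.136352, 1.49458, 0.347)–(-1.46351, 1.06337, 0.347)  len=1.3955
  (v4,v7,v5) [++-] → (-1.06358, 1.0155, 0.347)–(0.4944, 1.5217, 0.347)  len=1.6382
  (v5,v7,v8) [-+-] → (-1.06358, 1.0155, 0.347)–(-1.2944, 0.9405, 0.347)  len=0.2427
  (v6,v9,v7) [--+] → (-1.46351, 0.3322, 0.347)–(-1.46351, 1.06337, 0.347)  len=0.7312
  (v7,v9,v10) [+-+] → (-1.46351, 0.3322, 0.347)–(-1.46351, -1.06337, 0.347)  len=1.3956
  (v7,v10,v8) [++-] → (-1.2944, -0.697784, 0.347)–(-1.2944, 0.9405, 0.347)  len=1.6383
  (v8,v10,v11) [-+-] → (-1.2944, -0.697784, 0.347)–(-1.2944, -0.9405, 0.347)  len=0.2427
  (v9,v12,v10) [--+] → (-0.768167, -1.28928, 0.347)–(-1.46351, -1.06337, 0.347)  len=0.7311
  (v10,v12,v13) [+-+] → (-0.768167, -1.28928, 0.347)–(0.558995, -1.72049, 0.347)  len=1.3955
  (v10,v13,v11) [++-] → (0.263581, -1.4467, 0.347)–(-1.2944, -0.9405, 0.347)  len=1.6382
  (v11,v13,v14) [-+-] → (0.263581, -1.4467, 0.347)–(0.4944, -1.5217, 0.347)  len=0.2427
  (v12,v0,v13) [--+] → (0.988762, -1.12899, 0.347)–(0.558995, -1.72049, 0.347)  len=0.7311
  (v13,v0,v1) [+-+] → (0.988762, -1.12899, 0.347)–(1.80904, 0, 0.347)  len=1.3955
  (v13,v1,v14) [++-] → (1.45734, -0.196354, 0.347)–(0.4944, -1.5217, 0.347)  len=1.6382
  (v14,v1,v2) [-+-] → (1.45734, -0.196354, 0.347)–(1.6, 0, 0.347)  len=0.2427

Chained into 2 loop(s):
  loop 1: 10 segments, perimeter = 10.6332
  loop 2: 10 segments, perimeter = 9.4046
Total perimeter = 20.038


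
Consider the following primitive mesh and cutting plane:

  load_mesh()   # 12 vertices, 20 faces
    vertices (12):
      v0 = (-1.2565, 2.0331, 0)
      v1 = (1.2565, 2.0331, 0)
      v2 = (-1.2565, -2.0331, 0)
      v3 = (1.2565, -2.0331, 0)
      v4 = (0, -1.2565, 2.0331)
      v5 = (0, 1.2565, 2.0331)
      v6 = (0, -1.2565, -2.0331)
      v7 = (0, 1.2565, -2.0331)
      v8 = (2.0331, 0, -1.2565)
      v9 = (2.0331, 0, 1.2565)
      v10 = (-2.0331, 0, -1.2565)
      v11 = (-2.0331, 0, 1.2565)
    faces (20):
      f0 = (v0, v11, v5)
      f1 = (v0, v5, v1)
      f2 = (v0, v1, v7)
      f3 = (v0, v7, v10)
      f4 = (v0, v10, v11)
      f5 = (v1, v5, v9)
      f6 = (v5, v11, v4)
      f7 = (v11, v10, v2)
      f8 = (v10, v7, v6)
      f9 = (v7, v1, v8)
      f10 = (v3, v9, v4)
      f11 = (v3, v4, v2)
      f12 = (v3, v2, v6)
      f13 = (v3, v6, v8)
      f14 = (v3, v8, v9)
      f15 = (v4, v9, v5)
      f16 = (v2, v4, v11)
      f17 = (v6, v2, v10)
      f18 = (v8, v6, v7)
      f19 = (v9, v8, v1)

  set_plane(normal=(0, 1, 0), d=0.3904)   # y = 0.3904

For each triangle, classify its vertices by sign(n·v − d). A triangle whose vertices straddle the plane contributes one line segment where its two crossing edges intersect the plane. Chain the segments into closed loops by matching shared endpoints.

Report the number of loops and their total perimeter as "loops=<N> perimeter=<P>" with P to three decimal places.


loops=1 perimeter=12.791

Straddling triangles (10 of 20):
  (v0,v11,v5) [+-+] → (-1.88398, 0.3904, 1.01522)–(-1.40141, 0.3904, 1.49779)  len=0.6825
  (v0,v7,v10) [++-] → (-1.40141, 0.3904, -1.49779)–(-1.88398, 0.3904, -1.01522)  len=0.6825
  (v0,v10,v11) [+--] → (-1.88398, 0.3904, -1.01522)–(-1.88398, 0.3904, 1.01522)  len=2.0304
  (v1,v5,v9) [++-] → (1.40141, 0.3904, 1.49779)–(1.88398, 0.3904, 1.01522)  len=0.6825
  (v5,v11,v4) [+--] → (-1.40141, 0.3904, 1.49779)–(0, 0.3904, 2.0331)  len=1.5002
  (v10,v7,v6) [-+-] → (-1.40141, 0.3904, -1.49779)–(0, 0.3904, -2.0331)  len=1.5002
  (v7,v1,v8) [++-] → (1.88398, 0.3904, -1.01522)–(1.40141, 0.3904, -1.49779)  len=0.6825
  (v4,v9,v5) [--+] → (1.40141, 0.3904, 1.49779)–(0, 0.3904, 2.0331)  len=1.5002
  (v8,v6,v7) [--+] → (0, 0.3904, -2.0331)–(1.40141, 0.3904, -1.49779)  len=1.5002
  (v9,v8,v1) [--+] → (1.88398, 0.3904, -1.01522)–(1.88398, 0.3904, 1.01522)  len=2.0304

Chained into 1 loop(s):
  loop 1: 10 segments, perimeter = 12.7914
Total perimeter = 12.791


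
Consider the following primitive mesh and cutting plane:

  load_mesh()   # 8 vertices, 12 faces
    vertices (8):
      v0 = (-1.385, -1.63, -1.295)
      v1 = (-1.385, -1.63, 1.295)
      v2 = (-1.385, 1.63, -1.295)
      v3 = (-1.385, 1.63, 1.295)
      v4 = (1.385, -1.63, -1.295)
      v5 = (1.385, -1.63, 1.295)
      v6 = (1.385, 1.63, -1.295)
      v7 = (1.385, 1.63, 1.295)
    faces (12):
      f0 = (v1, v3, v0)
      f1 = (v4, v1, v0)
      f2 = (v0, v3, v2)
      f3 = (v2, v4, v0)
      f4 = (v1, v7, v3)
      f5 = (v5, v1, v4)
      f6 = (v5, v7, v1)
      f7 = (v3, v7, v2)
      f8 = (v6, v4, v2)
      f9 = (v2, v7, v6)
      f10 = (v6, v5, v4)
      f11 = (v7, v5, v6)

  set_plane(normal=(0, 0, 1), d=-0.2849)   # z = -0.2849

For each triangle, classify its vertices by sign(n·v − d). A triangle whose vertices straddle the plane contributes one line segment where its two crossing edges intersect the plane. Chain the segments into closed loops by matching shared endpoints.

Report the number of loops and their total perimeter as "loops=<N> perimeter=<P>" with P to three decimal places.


loops=1 perimeter=12.060

Straddling triangles (8 of 12):
  (v1,v3,v0) [++-] → (-1.385, -0.3586, -0.2849)–(-1.385, -1.63, -0.2849)  len=1.2714
  (v4,v1,v0) [-+-] → (0.3047, -1.63, -0.2849)–(-1.385, -1.63, -0.2849)  len=1.6897
  (v0,v3,v2) [-+-] → (-1.385, -0.3586, -0.2849)–(-1.385, 1.63, -0.2849)  len=1.9886
  (v5,v1,v4) [++-] → (0.3047, -1.63, -0.2849)–(1.385, -1.63, -0.2849)  len=1.0803
  (v3,v7,v2) [++-] → (-0.3047, 1.63, -0.2849)–(-1.385, 1.63, -0.2849)  len=1.0803
  (v2,v7,v6) [-+-] → (-0.3047, 1.63, -0.2849)–(1.385, 1.63, -0.2849)  len=1.6897
  (v6,v5,v4) [-+-] → (1.385, 0.3586, -0.2849)–(1.385, -1.63, -0.2849)  len=1.9886
  (v7,v5,v6) [++-] → (1.385, 0.3586, -0.2849)–(1.385, 1.63, -0.2849)  len=1.2714

Chained into 1 loop(s):
  loop 1: 8 segments, perimeter = 12.0600
Total perimeter = 12.060


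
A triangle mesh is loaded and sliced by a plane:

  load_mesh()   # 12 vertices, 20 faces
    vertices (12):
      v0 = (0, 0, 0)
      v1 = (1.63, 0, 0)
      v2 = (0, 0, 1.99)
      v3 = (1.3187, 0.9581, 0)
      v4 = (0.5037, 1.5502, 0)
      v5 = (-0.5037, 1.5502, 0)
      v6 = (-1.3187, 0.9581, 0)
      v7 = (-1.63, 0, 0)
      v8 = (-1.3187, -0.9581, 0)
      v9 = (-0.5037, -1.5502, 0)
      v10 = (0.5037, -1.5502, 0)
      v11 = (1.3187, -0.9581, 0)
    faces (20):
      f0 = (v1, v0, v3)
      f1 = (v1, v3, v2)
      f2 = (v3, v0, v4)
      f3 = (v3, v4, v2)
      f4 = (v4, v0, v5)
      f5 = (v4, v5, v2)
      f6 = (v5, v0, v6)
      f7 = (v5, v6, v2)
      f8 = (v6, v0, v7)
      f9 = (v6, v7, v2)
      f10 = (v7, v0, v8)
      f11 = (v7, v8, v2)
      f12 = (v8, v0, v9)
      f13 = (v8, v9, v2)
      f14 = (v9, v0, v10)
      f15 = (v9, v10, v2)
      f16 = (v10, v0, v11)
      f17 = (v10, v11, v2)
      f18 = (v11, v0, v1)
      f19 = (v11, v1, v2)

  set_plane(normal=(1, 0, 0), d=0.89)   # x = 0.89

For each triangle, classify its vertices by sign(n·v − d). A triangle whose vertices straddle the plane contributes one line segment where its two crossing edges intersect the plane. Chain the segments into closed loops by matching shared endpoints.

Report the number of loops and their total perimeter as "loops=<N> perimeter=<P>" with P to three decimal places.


Straddling triangles (8 of 20):
  (v1,v0,v3) [+-+] → (0.89, 0, 0)–(0.89, 0.646628, 0)  len=0.6466
  (v1,v3,v2) [++-] → (0.89, 0.646628, 0.646935)–(0.89, 0, 0.903436)  len=0.6956
  (v3,v0,v4) [+--] → (0.89, 0.646628, 0)–(0.89, 1.26955, 0)  len=0.6229
  (v3,v4,v2) [+--] → (0.89, 1.26955, 0)–(0.89, 0.646628, 0.646935)  len=0.8981
  (v10,v0,v11) [--+] → (0.89, -0.646628, 0)–(0.89, -1.26955, 0)  len=0.6229
  (v10,v11,v2) [-+-] → (0.89, -1.26955, 0)–(0.89, -0.646628, 0.646935)  len=0.8981
  (v11,v0,v1) [+-+] → (0.89, -0.646628, 0)–(0.89, 0, 0)  len=0.6466
  (v11,v1,v2) [++-] → (0.89, 0, 0.903436)–(0.89, -0.646628, 0.646935)  len=0.6956

Chained into 1 loop(s):
  loop 1: 8 segments, perimeter = 5.7266
Total perimeter = 5.727

loops=1 perimeter=5.727


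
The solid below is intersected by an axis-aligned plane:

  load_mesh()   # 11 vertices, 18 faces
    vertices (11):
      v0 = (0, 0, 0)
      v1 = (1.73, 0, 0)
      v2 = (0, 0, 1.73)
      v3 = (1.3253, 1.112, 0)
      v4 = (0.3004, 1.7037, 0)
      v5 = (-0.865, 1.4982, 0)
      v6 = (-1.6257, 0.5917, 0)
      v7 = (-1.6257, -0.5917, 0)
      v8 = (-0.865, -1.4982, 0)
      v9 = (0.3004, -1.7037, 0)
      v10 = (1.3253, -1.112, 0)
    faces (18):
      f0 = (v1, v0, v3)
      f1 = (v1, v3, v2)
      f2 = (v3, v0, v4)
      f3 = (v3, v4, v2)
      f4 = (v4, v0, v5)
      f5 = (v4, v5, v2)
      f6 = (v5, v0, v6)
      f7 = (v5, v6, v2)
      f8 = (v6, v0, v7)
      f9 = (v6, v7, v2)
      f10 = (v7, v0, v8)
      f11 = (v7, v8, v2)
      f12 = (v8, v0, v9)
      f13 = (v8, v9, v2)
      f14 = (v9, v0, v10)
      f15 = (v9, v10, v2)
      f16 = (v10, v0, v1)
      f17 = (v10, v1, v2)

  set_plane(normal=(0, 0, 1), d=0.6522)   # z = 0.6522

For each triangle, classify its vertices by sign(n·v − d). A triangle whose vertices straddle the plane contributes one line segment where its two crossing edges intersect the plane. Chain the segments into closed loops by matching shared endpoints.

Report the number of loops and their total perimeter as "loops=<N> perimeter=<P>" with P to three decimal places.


Straddling triangles (9 of 18):
  (v1,v3,v2) [--+] → (0.82567, 0.692782, 0.6522)–(1.0778, 0, 0.6522)  len=0.7372
  (v3,v4,v2) [--+] → (0.187151, 1.06141, 0.6522)–(0.82567, 0.692782, 0.6522)  len=0.7373
  (v4,v5,v2) [--+] → (-0.5389, 0.933387, 0.6522)–(0.187151, 1.06141, 0.6522)  len=0.7373
  (v5,v6,v2) [--+] → (-1.01282, 0.368633, 0.6522)–(-0.5389, 0.933387, 0.6522)  len=0.7373
  (v6,v7,v2) [--+] → (-1.01282, -0.368633, 0.6522)–(-1.01282, 0.368633, 0.6522)  len=0.7373
  (v7,v8,v2) [--+] → (-0.5389, -0.933387, 0.6522)–(-1.01282, -0.368633, 0.6522)  len=0.7373
  (v8,v9,v2) [--+] → (0.187151, -1.06141, 0.6522)–(-0.5389, -0.933387, 0.6522)  len=0.7373
  (v9,v10,v2) [--+] → (0.82567, -0.692782, 0.6522)–(0.187151, -1.06141, 0.6522)  len=0.7373
  (v10,v1,v2) [--+] → (1.0778, 0, 0.6522)–(0.82567, -0.692782, 0.6522)  len=0.7372

Chained into 1 loop(s):
  loop 1: 9 segments, perimeter = 6.6353
Total perimeter = 6.635

loops=1 perimeter=6.635


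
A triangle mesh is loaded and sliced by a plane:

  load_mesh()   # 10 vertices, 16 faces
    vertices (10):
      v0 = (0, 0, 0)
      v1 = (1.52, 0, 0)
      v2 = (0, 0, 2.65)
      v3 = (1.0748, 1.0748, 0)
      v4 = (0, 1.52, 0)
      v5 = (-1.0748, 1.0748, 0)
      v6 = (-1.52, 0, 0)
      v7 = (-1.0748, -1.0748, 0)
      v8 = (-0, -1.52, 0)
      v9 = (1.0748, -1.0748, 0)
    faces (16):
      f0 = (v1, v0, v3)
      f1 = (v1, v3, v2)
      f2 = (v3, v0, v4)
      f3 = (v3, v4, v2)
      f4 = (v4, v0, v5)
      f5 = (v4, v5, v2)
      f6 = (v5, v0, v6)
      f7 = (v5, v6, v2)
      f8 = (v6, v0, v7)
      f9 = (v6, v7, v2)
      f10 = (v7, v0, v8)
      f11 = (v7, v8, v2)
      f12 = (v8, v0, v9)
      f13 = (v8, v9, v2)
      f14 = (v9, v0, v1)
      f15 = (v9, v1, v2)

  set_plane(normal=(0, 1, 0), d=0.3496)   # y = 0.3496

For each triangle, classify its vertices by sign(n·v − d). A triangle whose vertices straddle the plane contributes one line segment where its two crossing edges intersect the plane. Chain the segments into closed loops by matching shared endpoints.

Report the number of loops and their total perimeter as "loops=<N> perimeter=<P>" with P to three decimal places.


loops=1 perimeter=7.735

Straddling triangles (8 of 16):
  (v1,v0,v3) [--+] → (0.3496, 0.3496, 0)–(1.37519, 0.3496, 0)  len=1.0256
  (v1,v3,v2) [-+-] → (1.37519, 0.3496, 0)–(0.3496, 0.3496, 1.78803)  len=2.0613
  (v3,v0,v4) [+-+] → (0.3496, 0.3496, 0)–(0, 0.3496, 0)  len=0.3496
  (v3,v4,v2) [++-] → (0, 0.3496, 2.0405)–(0.3496, 0.3496, 1.78803)  len=0.4312
  (v4,v0,v5) [+-+] → (0, 0.3496, 0)–(-0.3496, 0.3496, 0)  len=0.3496
  (v4,v5,v2) [++-] → (-0.3496, 0.3496, 1.78803)–(0, 0.3496, 2.0405)  len=0.4312
  (v5,v0,v6) [+--] → (-0.3496, 0.3496, 0)–(-1.37519, 0.3496, 0)  len=1.0256
  (v5,v6,v2) [+--] → (-1.37519, 0.3496, 0)–(-0.3496, 0.3496, 1.78803)  len=2.0613

Chained into 1 loop(s):
  loop 1: 8 segments, perimeter = 7.7354
Total perimeter = 7.735


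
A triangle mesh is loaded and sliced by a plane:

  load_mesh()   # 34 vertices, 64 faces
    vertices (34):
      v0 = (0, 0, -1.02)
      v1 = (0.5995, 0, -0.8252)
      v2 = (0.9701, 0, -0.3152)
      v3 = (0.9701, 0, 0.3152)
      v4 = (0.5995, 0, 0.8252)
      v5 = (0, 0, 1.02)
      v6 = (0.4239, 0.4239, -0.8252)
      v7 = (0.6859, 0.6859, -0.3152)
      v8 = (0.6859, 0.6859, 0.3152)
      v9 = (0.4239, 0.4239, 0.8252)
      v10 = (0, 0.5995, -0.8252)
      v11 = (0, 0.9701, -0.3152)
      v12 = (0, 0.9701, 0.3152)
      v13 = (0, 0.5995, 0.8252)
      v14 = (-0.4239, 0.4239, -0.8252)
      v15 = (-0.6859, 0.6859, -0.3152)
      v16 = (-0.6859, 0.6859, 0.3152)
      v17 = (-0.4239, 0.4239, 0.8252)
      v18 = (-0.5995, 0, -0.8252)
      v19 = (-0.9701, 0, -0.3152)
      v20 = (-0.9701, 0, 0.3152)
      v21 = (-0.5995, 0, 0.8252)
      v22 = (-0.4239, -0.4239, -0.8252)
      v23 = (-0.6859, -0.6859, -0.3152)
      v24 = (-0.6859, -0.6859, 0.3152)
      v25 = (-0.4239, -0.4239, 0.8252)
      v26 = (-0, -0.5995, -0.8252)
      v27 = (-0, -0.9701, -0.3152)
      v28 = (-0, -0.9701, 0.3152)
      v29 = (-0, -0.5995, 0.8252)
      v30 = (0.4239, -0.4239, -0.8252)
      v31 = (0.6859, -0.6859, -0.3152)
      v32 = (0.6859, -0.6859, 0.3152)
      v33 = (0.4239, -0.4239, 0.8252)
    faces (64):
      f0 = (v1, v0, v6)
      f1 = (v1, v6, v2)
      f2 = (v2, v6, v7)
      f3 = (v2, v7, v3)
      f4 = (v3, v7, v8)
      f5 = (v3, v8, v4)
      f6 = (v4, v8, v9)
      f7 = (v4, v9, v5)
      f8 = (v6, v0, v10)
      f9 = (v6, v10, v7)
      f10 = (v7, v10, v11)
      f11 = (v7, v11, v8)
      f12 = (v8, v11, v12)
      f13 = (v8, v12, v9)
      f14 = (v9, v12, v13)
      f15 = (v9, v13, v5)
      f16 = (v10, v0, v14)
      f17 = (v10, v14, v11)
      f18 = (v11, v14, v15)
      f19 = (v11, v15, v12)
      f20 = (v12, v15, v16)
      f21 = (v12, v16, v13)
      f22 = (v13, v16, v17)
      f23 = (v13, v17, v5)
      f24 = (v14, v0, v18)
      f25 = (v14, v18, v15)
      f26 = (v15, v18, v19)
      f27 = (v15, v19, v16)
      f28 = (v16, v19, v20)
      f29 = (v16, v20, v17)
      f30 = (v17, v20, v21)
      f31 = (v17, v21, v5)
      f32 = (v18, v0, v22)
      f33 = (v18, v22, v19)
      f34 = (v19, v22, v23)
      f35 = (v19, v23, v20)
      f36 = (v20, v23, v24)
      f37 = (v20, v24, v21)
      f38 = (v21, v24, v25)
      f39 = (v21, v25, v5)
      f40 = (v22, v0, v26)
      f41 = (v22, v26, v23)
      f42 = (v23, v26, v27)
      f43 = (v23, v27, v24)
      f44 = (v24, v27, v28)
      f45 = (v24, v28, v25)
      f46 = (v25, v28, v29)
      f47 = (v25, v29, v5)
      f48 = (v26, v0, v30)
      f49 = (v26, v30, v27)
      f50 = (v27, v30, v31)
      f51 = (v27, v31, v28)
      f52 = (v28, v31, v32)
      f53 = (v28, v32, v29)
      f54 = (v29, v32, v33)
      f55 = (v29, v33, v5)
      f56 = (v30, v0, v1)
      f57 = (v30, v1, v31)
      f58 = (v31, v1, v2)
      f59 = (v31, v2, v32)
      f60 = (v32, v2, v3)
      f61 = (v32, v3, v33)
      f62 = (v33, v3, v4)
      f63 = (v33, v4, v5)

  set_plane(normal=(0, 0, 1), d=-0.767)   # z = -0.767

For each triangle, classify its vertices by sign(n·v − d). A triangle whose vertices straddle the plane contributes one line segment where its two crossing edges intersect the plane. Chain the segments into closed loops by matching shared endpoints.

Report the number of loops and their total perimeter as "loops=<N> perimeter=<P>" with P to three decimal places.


Straddling triangles (16 of 64):
  (v1,v6,v2) [--+] → (0.486231, 0.375526, -0.767)–(0.641792, 0, -0.767)  len=0.4065
  (v2,v6,v7) [+-+] → (0.486231, 0.375526, -0.767)–(0.453799, 0.453799, -0.767)  len=0.0847
  (v6,v10,v7) [--+] → (0.0782733, 0.60936, -0.767)–(0.453799, 0.453799, -0.767)  len=0.4065
  (v7,v10,v11) [+-+] → (0.0782733, 0.60936, -0.767)–(0, 0.641792, -0.767)  len=0.0847
  (v10,v14,v11) [--+] → (-0.375526, 0.486231, -0.767)–(0, 0.641792, -0.767)  len=0.4065
  (v11,v14,v15) [+-+] → (-0.375526, 0.486231, -0.767)–(-0.453799, 0.453799, -0.767)  len=0.0847
  (v14,v18,v15) [--+] → (-0.60936, 0.0782733, -0.767)–(-0.453799, 0.453799, -0.767)  len=0.4065
  (v15,v18,v19) [+-+] → (-0.60936, 0.0782733, -0.767)–(-0.641792, 0, -0.767)  len=0.0847
  (v18,v22,v19) [--+] → (-0.486231, -0.375526, -0.767)–(-0.641792, 0, -0.767)  len=0.4065
  (v19,v22,v23) [+-+] → (-0.486231, -0.375526, -0.767)–(-0.453799, -0.453799, -0.767)  len=0.0847
  (v22,v26,v23) [--+] → (-0.0782733, -0.60936, -0.767)–(-0.453799, -0.453799, -0.767)  len=0.4065
  (v23,v26,v27) [+-+] → (-0.0782733, -0.60936, -0.767)–(0, -0.641792, -0.767)  len=0.0847
  (v26,v30,v27) [--+] → (0.375526, -0.486231, -0.767)–(0, -0.641792, -0.767)  len=0.4065
  (v27,v30,v31) [+-+] → (0.375526, -0.486231, -0.767)–(0.453799, -0.453799, -0.767)  len=0.0847
  (v30,v1,v31) [--+] → (0.60936, -0.0782733, -0.767)–(0.453799, -0.453799, -0.767)  len=0.4065
  (v31,v1,v2) [+-+] → (0.60936, -0.0782733, -0.767)–(0.641792, 0, -0.767)  len=0.0847

Chained into 1 loop(s):
  loop 1: 16 segments, perimeter = 3.9296
Total perimeter = 3.930

loops=1 perimeter=3.930


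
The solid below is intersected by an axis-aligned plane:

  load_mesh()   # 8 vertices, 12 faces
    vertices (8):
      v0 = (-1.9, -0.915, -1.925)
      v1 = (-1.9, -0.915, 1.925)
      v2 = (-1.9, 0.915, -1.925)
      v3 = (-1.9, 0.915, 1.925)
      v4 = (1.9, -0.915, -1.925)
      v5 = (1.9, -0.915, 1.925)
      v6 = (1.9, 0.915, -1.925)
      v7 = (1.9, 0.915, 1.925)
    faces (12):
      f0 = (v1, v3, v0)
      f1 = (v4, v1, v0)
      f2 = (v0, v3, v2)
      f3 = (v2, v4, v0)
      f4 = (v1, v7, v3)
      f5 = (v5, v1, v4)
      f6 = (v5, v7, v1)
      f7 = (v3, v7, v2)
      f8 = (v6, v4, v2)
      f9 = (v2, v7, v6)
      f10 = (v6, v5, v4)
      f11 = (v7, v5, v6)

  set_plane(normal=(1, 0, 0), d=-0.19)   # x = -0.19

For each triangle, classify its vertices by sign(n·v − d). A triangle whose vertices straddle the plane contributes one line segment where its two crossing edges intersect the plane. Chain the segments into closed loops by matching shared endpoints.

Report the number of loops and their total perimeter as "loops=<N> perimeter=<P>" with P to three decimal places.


Straddling triangles (8 of 12):
  (v4,v1,v0) [+--] → (-0.19, -0.915, 0.1925)–(-0.19, -0.915, -1.925)  len=2.1175
  (v2,v4,v0) [-+-] → (-0.19, 0.0915, -1.925)–(-0.19, -0.915, -1.925)  len=1.0065
  (v1,v7,v3) [-+-] → (-0.19, -0.0915, 1.925)–(-0.19, 0.915, 1.925)  len=1.0065
  (v5,v1,v4) [+-+] → (-0.19, -0.915, 1.925)–(-0.19, -0.915, 0.1925)  len=1.7325
  (v5,v7,v1) [++-] → (-0.19, -0.0915, 1.925)–(-0.19, -0.915, 1.925)  len=0.8235
  (v3,v7,v2) [-+-] → (-0.19, 0.915, 1.925)–(-0.19, 0.915, -0.1925)  len=2.1175
  (v6,v4,v2) [++-] → (-0.19, 0.0915, -1.925)–(-0.19, 0.915, -1.925)  len=0.8235
  (v2,v7,v6) [-++] → (-0.19, 0.915, -0.1925)–(-0.19, 0.915, -1.925)  len=1.7325

Chained into 1 loop(s):
  loop 1: 8 segments, perimeter = 11.3600
Total perimeter = 11.360

loops=1 perimeter=11.360


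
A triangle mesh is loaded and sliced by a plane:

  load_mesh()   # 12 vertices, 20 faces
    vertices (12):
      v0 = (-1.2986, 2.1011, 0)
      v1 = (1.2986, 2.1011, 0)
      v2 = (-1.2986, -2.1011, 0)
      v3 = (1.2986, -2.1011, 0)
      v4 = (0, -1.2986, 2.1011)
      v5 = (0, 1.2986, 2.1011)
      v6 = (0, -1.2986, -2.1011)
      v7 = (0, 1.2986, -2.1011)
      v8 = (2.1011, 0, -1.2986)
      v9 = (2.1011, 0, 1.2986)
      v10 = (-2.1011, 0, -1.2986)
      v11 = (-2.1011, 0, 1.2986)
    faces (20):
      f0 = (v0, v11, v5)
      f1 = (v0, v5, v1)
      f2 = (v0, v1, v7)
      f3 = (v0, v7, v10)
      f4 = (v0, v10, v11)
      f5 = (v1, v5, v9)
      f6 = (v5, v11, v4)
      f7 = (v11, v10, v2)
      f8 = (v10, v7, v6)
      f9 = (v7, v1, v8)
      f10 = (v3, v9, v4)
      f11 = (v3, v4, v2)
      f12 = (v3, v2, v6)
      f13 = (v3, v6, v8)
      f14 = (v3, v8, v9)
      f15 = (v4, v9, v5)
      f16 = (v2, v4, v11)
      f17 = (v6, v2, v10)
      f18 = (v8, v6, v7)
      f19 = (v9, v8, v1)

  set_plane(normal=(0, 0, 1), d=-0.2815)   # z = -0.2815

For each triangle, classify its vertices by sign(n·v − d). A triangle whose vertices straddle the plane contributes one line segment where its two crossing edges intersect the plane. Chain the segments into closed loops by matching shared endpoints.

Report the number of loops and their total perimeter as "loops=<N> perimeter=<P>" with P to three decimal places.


Straddling triangles (10 of 20):
  (v0,v1,v7) [++-] → (1.12462, 1.99358, -0.2815)–(-1.12462, 1.99358, -0.2815)  len=2.2492
  (v0,v7,v10) [+--] → (-1.12462, 1.99358, -0.2815)–(-1.47256, 1.64564, -0.2815)  len=0.4921
  (v0,v10,v11) [+-+] → (-1.47256, 1.64564, -0.2815)–(-2.1011, 0, -0.2815)  len=1.7616
  (v11,v10,v2) [+-+] → (-2.1011, 0, -0.2815)–(-1.47256, -1.64564, -0.2815)  len=1.7616
  (v7,v1,v8) [-+-] → (1.12462, 1.99358, -0.2815)–(1.47256, 1.64564, -0.2815)  len=0.4921
  (v3,v2,v6) [++-] → (-1.12462, -1.99358, -0.2815)–(1.12462, -1.99358, -0.2815)  len=2.2492
  (v3,v6,v8) [+--] → (1.12462, -1.99358, -0.2815)–(1.47256, -1.64564, -0.2815)  len=0.4921
  (v3,v8,v9) [+-+] → (1.47256, -1.64564, -0.2815)–(2.1011, 0, -0.2815)  len=1.7616
  (v6,v2,v10) [-+-] → (-1.12462, -1.99358, -0.2815)–(-1.47256, -1.64564, -0.2815)  len=0.4921
  (v9,v8,v1) [+-+] → (2.1011, 0, -0.2815)–(1.47256, 1.64564, -0.2815)  len=1.7616

Chained into 1 loop(s):
  loop 1: 10 segments, perimeter = 13.5131
Total perimeter = 13.513

loops=1 perimeter=13.513


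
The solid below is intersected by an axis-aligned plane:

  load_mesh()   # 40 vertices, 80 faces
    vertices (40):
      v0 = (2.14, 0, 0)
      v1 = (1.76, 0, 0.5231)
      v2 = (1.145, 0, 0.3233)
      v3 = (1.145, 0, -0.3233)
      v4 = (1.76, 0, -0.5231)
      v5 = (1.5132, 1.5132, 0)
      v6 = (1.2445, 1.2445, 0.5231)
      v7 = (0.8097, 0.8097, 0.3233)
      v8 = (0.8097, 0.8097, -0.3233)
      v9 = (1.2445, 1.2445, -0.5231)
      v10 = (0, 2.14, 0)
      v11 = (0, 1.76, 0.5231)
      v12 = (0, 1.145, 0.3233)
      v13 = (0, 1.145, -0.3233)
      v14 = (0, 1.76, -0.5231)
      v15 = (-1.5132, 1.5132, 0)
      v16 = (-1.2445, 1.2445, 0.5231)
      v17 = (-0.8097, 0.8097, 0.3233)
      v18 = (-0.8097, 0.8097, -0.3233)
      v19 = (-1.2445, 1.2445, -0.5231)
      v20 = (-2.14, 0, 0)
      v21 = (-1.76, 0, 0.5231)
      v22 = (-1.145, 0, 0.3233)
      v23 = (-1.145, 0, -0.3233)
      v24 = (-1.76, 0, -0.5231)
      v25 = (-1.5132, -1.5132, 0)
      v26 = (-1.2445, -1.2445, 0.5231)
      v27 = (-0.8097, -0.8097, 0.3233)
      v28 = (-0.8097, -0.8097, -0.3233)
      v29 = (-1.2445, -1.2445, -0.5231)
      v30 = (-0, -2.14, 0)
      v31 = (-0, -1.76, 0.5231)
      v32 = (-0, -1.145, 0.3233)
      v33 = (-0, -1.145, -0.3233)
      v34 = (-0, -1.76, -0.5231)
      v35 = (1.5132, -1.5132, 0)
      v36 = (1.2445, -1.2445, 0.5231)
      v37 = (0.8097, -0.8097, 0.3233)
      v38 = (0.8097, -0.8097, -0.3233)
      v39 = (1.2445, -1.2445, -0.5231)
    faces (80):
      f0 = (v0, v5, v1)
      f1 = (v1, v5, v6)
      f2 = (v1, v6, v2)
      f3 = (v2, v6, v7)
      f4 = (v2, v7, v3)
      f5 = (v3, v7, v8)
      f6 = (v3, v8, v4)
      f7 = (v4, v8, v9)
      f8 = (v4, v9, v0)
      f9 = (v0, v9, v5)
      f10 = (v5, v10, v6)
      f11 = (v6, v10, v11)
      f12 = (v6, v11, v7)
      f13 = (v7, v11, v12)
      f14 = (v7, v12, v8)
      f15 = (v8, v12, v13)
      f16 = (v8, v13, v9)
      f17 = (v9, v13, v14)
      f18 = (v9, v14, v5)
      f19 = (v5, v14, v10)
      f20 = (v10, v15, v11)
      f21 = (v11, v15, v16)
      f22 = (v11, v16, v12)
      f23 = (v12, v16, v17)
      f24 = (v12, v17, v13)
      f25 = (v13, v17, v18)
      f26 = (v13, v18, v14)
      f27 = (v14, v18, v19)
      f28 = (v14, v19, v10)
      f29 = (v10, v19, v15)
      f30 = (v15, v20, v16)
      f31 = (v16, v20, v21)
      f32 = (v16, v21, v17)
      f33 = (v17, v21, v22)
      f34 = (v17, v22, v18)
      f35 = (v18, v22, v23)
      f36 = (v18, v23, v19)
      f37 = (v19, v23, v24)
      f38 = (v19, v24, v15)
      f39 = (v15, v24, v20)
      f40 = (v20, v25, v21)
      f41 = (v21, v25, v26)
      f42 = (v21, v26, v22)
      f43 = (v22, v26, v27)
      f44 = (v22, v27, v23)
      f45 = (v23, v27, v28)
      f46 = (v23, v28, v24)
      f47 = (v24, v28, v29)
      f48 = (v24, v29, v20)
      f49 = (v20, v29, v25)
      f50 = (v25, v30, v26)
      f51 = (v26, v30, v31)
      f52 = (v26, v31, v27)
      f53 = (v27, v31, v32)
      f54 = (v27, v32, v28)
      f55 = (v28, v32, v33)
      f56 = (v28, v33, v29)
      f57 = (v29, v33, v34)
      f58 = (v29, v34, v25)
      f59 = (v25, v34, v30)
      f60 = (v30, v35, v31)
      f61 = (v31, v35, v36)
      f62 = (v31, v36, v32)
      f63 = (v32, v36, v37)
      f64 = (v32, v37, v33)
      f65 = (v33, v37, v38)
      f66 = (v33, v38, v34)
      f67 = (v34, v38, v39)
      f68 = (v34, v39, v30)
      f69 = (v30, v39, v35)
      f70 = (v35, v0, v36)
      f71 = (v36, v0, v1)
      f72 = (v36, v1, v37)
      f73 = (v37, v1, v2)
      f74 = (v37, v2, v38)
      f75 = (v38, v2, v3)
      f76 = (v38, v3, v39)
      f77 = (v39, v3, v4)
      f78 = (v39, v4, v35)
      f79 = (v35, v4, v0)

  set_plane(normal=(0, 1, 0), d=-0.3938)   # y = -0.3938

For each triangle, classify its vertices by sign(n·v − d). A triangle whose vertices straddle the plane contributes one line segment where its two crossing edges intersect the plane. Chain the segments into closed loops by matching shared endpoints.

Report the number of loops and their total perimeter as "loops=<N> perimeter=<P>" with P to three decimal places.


loops=2 perimeter=6.466

Straddling triangles (20 of 80):
  (v20,v25,v21) [+-+] → (-1.97688, -0.3938, 0)–(-1.69577, -0.3938, 0.386967)  len=0.4783
  (v21,v25,v26) [+--] → (-1.69577, -0.3938, 0.386967)–(-1.59688, -0.3938, 0.5231)  len=0.1683
  (v21,v26,v22) [+-+] → (-1.59688, -0.3938, 0.5231)–(-1.17649, -0.3938, 0.386523)  len=0.4420
  (v22,v26,v27) [+--] → (-1.17649, -0.3938, 0.386523)–(-0.981926, -0.3938, 0.3233)  len=0.2046
  (v22,v27,v23) [+-+] → (-0.981926, -0.3938, 0.3233)–(-0.981926, -0.3938, -0.00882417)  len=0.3321
  (v23,v27,v28) [+--] → (-0.981926, -0.3938, -0.00882417)–(-0.981926, -0.3938, -0.3233)  len=0.3145
  (v23,v28,v24) [+-+] → (-0.981926, -0.3938, -0.3233)–(-1.29782, -0.3938, -0.425927)  len=0.3321
  (v24,v28,v29) [+--] → (-1.29782, -0.3938, -0.425927)–(-1.59688, -0.3938, -0.5231)  len=0.3145
  (v24,v29,v20) [+-+] → (-1.59688, -0.3938, -0.5231)–(-1.85663, -0.3938, -0.165526)  len=0.4420
  (v20,v29,v25) [+--] → (-1.85663, -0.3938, -0.165526)–(-1.97688, -0.3938, 0)  len=0.2046
  (v35,v0,v36) [-+-] → (1.97688, -0.3938, 0)–(1.85663, -0.3938, 0.165526)  len=0.2046
  (v36,v0,v1) [-++] → (1.85663, -0.3938, 0.165526)–(1.59688, -0.3938, 0.5231)  len=0.4420
  (v36,v1,v37) [-+-] → (1.59688, -0.3938, 0.5231)–(1.29782, -0.3938, 0.425927)  len=0.3145
  (v37,v1,v2) [-++] → (1.29782, -0.3938, 0.425927)–(0.981926, -0.3938, 0.3233)  len=0.3321
  (v37,v2,v38) [-+-] → (0.981926, -0.3938, 0.3233)–(0.981926, -0.3938, 0.00882417)  len=0.3145
  (v38,v2,v3) [-++] → (0.981926, -0.3938, 0.00882417)–(0.981926, -0.3938, -0.3233)  len=0.3321
  (v38,v3,v39) [-+-] → (0.981926, -0.3938, -0.3233)–(1.17649, -0.3938, -0.386523)  len=0.2046
  (v39,v3,v4) [-++] → (1.17649, -0.3938, -0.386523)–(1.59688, -0.3938, -0.5231)  len=0.4420
  (v39,v4,v35) [-+-] → (1.59688, -0.3938, -0.5231)–(1.69577, -0.3938, -0.386967)  len=0.1683
  (v35,v4,v0) [-++] → (1.69577, -0.3938, -0.386967)–(1.97688, -0.3938, 0)  len=0.4783

Chained into 2 loop(s):
  loop 1: 10 segments, perimeter = 3.2329
  loop 2: 10 segments, perimeter = 3.2329
Total perimeter = 6.466
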